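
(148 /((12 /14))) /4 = 259 /6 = 43.17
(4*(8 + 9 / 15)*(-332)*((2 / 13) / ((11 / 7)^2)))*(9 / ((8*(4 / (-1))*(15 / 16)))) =213.46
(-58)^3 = -195112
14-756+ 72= -670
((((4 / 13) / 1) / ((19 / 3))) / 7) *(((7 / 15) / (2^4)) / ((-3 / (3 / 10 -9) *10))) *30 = 87 / 49400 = 0.00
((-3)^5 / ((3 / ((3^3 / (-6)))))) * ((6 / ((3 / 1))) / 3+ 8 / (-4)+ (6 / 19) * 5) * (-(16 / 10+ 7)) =-73143 / 95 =-769.93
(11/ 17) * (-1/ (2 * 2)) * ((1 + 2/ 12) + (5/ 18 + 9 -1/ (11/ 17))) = -1.44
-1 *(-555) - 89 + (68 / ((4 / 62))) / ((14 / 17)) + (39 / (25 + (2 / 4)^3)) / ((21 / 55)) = 2462141 / 1407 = 1749.92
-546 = -546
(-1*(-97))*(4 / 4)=97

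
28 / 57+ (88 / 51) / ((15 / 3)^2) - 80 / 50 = -8396 / 8075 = -1.04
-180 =-180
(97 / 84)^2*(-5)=-47045 / 7056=-6.67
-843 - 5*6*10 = -1143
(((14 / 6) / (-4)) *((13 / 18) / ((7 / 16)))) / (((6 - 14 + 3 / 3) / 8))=208 / 189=1.10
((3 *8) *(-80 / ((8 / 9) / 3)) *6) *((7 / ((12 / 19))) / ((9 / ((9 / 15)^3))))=-258552 / 25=-10342.08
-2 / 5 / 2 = -1 / 5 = -0.20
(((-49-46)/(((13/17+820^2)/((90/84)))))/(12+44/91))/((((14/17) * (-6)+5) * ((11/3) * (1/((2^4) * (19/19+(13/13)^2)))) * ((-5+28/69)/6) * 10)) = 0.00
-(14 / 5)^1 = -14 / 5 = -2.80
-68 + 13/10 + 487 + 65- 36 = 4493/10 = 449.30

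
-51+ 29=-22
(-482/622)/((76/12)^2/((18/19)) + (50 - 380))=39042/14492911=0.00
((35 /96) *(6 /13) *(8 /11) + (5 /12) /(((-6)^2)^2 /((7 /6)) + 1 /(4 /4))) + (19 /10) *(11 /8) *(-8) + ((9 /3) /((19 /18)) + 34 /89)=-1982130503861 /112921834740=-17.55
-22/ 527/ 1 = -22/ 527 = -0.04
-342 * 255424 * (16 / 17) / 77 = -1397680128 / 1309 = -1067746.47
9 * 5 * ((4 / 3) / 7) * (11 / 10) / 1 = 66 / 7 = 9.43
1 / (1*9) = 1 / 9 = 0.11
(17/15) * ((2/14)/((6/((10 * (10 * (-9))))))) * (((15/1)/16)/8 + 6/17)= -5115/448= -11.42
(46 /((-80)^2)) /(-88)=-23 /281600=-0.00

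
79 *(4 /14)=158 /7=22.57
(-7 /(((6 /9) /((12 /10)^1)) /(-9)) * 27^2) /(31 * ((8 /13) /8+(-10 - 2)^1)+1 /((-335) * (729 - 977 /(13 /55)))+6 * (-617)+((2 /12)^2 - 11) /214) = -20.30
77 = 77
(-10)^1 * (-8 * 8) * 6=3840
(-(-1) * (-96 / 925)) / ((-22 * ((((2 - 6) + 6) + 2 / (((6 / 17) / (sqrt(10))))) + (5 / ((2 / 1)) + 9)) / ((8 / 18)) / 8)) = -82944 / 50864825 + 34816 * sqrt(10) / 50864825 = 0.00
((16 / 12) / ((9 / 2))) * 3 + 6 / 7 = 1.75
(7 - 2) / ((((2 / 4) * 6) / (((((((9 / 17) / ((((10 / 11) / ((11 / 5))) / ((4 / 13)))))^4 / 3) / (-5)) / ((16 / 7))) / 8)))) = -1093873369743 / 7454510253125000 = -0.00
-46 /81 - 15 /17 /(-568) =-442961 /782136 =-0.57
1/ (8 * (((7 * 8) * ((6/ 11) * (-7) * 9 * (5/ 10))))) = -11/ 84672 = -0.00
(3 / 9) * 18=6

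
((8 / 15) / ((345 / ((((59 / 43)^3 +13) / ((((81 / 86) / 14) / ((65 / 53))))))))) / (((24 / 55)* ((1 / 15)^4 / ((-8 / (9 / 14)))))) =-115752837200000 / 182568411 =-634024.45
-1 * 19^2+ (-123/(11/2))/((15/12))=-20839/55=-378.89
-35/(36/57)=-665/12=-55.42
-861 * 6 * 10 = -51660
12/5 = 2.40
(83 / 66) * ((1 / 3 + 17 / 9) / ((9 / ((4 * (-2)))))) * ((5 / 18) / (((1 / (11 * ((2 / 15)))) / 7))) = -46480 / 6561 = -7.08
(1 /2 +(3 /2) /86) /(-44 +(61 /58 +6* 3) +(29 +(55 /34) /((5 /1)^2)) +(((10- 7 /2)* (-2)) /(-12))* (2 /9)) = 5923395 /49878538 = 0.12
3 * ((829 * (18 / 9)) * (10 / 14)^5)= 15543750 / 16807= 924.84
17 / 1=17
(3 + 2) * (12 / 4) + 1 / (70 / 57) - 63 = -3303 / 70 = -47.19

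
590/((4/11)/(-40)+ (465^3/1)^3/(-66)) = -16225/423511623525787185058594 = -0.00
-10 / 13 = -0.77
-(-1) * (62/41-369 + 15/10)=-30011/82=-365.99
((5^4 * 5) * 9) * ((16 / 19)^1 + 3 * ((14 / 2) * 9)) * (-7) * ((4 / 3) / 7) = -135262500 / 19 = -7119078.95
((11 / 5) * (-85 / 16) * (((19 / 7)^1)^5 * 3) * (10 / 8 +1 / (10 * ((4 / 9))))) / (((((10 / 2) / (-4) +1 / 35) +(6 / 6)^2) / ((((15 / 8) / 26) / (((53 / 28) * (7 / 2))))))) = 1229346012015 / 3282109376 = 374.56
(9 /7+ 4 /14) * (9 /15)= 33 /35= 0.94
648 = 648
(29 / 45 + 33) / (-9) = -1514 / 405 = -3.74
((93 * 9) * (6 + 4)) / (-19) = -440.53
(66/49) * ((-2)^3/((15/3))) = -528/245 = -2.16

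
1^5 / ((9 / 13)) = 13 / 9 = 1.44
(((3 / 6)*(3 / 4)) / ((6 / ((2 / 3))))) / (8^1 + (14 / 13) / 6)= 13 / 2552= 0.01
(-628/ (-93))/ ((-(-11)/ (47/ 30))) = 14758/ 15345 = 0.96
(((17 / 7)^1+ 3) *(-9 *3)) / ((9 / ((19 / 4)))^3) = -130321 / 6048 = -21.55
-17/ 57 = -0.30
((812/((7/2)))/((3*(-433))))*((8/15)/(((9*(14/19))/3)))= -17632/409185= -0.04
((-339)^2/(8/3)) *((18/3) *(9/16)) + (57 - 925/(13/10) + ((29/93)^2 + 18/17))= 17712800680349/122331456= 144793.51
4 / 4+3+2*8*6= 100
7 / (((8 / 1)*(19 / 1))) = 7 / 152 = 0.05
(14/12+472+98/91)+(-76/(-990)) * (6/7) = 4747837/10010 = 474.31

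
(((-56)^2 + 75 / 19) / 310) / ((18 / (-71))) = -4235789 / 106020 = -39.95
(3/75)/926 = 1/23150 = 0.00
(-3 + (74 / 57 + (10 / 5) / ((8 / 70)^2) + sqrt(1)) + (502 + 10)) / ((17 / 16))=605954 / 969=625.34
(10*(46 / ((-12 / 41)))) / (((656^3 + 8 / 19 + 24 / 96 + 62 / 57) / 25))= -8958500 / 64364495249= -0.00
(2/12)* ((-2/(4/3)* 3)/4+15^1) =37/16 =2.31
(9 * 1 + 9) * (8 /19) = 144 /19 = 7.58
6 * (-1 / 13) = -6 / 13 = -0.46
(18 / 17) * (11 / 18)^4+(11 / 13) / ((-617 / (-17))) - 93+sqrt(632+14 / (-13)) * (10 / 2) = 32.76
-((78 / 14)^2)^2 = -963.53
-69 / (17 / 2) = -138 / 17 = -8.12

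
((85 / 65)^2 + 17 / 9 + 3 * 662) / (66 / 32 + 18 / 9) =9683776 / 19773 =489.75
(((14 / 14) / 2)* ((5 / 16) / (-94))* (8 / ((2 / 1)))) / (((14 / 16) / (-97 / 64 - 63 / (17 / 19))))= 0.55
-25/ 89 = -0.28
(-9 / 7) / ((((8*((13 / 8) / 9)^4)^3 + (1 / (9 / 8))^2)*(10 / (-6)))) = 1023490369077469249536 / 1048294563367835765555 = 0.98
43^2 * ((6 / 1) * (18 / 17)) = 199692 / 17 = 11746.59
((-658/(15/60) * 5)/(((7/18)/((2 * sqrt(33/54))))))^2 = 2799244800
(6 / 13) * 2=0.92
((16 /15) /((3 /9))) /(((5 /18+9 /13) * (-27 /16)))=-6656 /3405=-1.95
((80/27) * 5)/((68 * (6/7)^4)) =0.40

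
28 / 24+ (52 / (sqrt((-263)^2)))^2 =1.21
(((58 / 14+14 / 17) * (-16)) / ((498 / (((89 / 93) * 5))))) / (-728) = 87665 / 83589051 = 0.00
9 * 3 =27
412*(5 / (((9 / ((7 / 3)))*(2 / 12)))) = 28840 / 9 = 3204.44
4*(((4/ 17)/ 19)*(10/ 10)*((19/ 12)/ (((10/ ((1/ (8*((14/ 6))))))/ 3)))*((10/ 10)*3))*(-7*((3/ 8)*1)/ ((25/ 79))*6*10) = -6399/ 3400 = -1.88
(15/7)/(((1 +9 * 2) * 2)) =0.06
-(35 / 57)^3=-42875 / 185193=-0.23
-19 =-19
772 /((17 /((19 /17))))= 14668 /289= 50.75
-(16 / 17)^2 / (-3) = 0.30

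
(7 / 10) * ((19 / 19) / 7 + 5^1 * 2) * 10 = 71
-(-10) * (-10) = -100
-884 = -884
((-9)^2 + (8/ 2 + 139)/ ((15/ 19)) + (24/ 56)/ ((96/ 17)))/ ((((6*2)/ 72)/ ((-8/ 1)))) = -881023/ 70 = -12586.04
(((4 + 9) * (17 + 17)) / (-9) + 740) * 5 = 31090 / 9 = 3454.44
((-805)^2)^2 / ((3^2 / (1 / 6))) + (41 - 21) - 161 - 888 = 7776598982.57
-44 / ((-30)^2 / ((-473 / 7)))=5203 / 1575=3.30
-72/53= -1.36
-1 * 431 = -431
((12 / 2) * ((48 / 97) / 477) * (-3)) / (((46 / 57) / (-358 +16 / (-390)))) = 8.28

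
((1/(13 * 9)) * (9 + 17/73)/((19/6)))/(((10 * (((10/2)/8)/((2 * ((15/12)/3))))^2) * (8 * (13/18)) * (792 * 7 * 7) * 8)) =0.00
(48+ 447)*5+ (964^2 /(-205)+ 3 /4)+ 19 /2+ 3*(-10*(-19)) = -1211879 /820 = -1477.90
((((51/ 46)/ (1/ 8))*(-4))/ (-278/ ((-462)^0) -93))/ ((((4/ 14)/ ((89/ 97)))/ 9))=326808/ 118243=2.76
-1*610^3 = -226981000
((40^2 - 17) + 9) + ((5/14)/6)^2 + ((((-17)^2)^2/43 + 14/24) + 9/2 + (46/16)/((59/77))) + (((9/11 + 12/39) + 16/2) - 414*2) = 6973843420657/2559853296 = 2724.31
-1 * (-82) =82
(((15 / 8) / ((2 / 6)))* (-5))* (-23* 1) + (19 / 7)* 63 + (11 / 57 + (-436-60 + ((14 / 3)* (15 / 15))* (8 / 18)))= 1330279 / 4104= 324.14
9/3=3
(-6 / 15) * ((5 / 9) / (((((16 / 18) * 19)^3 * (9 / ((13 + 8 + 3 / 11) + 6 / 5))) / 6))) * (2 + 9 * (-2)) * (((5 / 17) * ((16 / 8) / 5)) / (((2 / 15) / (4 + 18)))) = 25029 / 116603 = 0.21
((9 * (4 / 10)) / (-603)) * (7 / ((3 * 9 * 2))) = -7 / 9045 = -0.00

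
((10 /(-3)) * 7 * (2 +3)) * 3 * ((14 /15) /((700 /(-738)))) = 1722 /5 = 344.40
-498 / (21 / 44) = -7304 / 7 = -1043.43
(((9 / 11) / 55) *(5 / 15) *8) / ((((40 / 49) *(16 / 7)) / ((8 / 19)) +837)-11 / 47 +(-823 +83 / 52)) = 20119008 / 10038653075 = 0.00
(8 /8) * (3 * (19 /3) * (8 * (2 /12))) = 76 /3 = 25.33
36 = 36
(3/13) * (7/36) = 7/156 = 0.04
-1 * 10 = -10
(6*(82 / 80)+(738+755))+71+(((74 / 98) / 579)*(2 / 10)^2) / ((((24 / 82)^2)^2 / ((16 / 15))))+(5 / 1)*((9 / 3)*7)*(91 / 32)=51533830427489 / 27576612000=1868.75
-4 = -4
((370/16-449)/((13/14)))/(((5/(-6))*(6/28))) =166943/65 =2568.35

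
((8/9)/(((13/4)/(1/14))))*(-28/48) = -4/351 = -0.01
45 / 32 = 1.41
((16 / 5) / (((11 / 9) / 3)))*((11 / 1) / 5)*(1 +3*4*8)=41904 / 25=1676.16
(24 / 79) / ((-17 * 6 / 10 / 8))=-320 / 1343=-0.24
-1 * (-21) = 21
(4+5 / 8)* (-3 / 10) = -111 / 80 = -1.39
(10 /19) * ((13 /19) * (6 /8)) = 195 /722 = 0.27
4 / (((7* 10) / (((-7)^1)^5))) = -4802 / 5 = -960.40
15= 15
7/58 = 0.12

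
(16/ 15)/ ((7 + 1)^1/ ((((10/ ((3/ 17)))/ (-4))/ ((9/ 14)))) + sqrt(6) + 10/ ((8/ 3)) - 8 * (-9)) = 455490112/ 32157908841 - 18126080 * sqrt(6)/ 96473726523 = 0.01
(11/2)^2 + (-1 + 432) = 1845/4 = 461.25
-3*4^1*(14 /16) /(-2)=5.25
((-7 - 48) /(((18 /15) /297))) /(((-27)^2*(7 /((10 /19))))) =-1.40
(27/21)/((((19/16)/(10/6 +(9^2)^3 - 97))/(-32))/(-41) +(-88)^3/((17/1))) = -5119689779712/159624030293583233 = -0.00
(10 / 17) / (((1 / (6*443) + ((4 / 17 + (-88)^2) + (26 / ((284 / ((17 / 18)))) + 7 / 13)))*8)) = 18400005 / 1938074441969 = 0.00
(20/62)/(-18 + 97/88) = -880/46097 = -0.02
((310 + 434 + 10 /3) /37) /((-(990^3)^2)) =-1121 /52252148291755500000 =-0.00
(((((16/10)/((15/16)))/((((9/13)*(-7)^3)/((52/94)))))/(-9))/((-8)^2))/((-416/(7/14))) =-13/1566961200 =-0.00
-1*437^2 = -190969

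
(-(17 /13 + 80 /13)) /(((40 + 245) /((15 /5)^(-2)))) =-97 /33345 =-0.00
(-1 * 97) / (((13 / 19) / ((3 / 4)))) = -5529 / 52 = -106.33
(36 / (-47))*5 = -3.83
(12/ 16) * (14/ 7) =3/ 2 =1.50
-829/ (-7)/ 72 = 829/ 504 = 1.64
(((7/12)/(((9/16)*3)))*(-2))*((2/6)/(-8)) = 7/243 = 0.03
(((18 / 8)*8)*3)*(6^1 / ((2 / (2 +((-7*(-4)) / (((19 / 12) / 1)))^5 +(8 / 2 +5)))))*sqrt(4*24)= 2775071357667720*sqrt(6) / 2476099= 2745249211.00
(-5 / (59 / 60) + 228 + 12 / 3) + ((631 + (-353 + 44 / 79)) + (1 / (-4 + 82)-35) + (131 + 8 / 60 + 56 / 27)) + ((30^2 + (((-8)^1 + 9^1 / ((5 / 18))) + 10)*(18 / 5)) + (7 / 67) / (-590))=4459956658822 / 2740318425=1627.53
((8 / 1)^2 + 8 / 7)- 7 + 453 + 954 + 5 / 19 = 194899 / 133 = 1465.41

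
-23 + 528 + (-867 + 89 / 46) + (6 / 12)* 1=-359.57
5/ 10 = 1/ 2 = 0.50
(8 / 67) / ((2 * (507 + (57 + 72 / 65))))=65 / 615261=0.00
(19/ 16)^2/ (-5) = -361/ 1280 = -0.28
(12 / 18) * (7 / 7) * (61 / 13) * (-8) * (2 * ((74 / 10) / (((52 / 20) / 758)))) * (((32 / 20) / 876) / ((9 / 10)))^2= -875932672 / 1969614387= -0.44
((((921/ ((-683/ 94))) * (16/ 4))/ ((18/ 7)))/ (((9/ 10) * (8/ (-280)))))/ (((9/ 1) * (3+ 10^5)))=141404200/ 16597397907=0.01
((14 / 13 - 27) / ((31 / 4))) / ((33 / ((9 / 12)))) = -337 / 4433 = -0.08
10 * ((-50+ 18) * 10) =-3200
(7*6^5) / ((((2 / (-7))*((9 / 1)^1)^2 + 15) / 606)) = -76966848 / 19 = -4050886.74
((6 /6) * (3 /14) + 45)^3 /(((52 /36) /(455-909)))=-518178627891 /17836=-29052401.20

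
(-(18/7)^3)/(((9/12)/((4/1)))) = -31104/343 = -90.68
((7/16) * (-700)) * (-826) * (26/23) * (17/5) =22361885/23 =972255.87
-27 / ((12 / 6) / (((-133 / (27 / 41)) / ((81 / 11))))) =59983 / 162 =370.27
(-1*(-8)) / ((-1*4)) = -2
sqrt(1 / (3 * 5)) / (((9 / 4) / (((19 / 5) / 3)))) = 76 * sqrt(15) / 2025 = 0.15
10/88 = 0.11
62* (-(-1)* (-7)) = -434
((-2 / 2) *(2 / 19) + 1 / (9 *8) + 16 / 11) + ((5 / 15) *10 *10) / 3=20857 / 1672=12.47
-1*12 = -12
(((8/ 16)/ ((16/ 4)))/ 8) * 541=541/ 64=8.45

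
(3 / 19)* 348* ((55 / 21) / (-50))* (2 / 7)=-3828 / 4655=-0.82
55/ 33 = 5/ 3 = 1.67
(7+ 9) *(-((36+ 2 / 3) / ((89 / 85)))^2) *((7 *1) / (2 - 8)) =4895660000 / 213867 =22891.14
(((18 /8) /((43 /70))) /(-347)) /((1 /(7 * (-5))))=11025 /29842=0.37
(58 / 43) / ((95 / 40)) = 464 / 817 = 0.57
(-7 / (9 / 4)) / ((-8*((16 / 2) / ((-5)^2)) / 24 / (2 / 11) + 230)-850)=175 / 34908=0.01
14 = 14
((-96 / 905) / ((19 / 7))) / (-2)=336 / 17195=0.02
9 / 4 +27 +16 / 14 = 851 / 28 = 30.39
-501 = -501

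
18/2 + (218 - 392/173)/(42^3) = 9.00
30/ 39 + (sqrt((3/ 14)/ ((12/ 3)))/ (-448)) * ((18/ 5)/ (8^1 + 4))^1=10/ 13 - 3 * sqrt(42)/ 125440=0.77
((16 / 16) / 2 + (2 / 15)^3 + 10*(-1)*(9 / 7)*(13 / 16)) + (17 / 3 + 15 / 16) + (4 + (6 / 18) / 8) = 265271 / 378000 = 0.70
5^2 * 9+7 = 232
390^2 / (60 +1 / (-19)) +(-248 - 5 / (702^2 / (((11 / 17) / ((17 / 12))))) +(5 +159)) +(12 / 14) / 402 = 13655309086520 / 5566262247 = 2453.23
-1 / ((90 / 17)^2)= -289 / 8100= -0.04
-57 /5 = -11.40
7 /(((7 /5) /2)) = 10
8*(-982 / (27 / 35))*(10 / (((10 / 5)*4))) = -343700 / 27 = -12729.63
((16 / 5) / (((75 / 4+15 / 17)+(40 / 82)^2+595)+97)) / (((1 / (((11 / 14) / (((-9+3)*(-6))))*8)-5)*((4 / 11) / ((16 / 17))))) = 6508832 / 406862355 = 0.02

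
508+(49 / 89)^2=4026269 / 7921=508.30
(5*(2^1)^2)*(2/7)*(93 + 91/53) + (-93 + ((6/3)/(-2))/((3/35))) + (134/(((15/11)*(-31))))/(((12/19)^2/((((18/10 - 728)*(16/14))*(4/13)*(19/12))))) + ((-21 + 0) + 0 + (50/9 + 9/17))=2672589878039/735283575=3634.77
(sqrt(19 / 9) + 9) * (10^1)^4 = 10000 * sqrt(19) / 3 + 90000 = 104529.66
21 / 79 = 0.27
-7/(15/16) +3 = -67/15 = -4.47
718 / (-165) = -718 / 165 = -4.35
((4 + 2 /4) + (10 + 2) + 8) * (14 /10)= 343 /10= 34.30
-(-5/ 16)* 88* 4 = 110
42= 42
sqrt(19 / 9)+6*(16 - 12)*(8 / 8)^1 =sqrt(19) / 3+24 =25.45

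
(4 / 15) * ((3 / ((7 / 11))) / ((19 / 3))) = 132 / 665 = 0.20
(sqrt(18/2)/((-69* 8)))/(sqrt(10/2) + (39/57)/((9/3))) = 741/2957984 - 3249* sqrt(5)/2957984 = -0.00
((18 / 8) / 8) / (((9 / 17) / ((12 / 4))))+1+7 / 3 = 473 / 96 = 4.93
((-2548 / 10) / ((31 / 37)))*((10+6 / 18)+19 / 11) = -18760924 / 5115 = -3667.82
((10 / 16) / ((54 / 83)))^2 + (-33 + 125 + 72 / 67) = 1175326339 / 12503808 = 94.00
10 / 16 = 5 / 8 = 0.62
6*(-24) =-144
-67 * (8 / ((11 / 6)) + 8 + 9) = -15745 / 11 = -1431.36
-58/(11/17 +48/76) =-18734/413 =-45.36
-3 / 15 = -1 / 5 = -0.20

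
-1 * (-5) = 5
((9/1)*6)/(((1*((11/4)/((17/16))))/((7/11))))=13.28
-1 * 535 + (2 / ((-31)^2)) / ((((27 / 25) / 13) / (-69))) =-4642165 / 8649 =-536.73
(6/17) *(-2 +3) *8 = 48/17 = 2.82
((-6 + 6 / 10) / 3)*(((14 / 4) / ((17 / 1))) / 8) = -63 / 1360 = -0.05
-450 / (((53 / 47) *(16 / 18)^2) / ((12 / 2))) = -2569725 / 848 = -3030.34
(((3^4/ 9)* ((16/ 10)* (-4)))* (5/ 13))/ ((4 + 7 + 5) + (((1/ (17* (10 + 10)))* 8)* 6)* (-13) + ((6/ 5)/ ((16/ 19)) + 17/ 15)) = -117504/ 88699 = -1.32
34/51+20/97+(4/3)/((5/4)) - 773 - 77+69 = -1133533/1455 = -779.06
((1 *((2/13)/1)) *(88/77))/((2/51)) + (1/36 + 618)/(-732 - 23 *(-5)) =7037837/2021292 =3.48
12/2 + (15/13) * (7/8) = 729/104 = 7.01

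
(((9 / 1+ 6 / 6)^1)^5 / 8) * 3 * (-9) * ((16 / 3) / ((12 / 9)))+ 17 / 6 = -8099983 / 6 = -1349997.17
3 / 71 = 0.04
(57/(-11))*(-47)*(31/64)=83049/704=117.97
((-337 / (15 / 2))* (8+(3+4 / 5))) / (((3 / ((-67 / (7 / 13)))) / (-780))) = -1801081672 / 105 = -17153158.78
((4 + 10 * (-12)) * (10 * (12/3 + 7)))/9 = -12760/9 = -1417.78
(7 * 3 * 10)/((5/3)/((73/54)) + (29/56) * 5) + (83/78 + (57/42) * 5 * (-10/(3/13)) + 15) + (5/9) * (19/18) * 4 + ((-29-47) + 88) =-9614323193/46068750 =-208.70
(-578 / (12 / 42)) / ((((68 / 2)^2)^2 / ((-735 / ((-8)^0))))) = 5145 / 4624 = 1.11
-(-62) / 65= 0.95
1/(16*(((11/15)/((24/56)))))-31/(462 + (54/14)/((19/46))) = -141161/4826976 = -0.03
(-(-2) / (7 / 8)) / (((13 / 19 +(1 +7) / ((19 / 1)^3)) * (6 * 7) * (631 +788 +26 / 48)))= 438976 / 7847760081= 0.00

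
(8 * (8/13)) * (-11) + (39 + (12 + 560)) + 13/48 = 347641/624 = 557.12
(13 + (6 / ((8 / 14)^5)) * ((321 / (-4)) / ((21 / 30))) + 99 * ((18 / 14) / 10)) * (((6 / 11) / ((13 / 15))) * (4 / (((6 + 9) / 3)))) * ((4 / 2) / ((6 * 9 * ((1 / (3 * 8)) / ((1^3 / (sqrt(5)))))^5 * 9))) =-84558143232 * sqrt(5) / 56875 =-3324444.07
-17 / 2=-8.50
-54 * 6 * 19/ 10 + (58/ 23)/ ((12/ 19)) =-422009/ 690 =-611.61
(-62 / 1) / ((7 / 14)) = -124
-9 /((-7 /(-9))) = -81 /7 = -11.57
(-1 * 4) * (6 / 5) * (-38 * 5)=912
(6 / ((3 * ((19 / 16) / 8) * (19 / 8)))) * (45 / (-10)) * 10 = -92160 / 361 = -255.29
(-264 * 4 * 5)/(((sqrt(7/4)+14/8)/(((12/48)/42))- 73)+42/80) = 1871443200/509879- 709632000 * sqrt(7)/509879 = -11.90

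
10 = 10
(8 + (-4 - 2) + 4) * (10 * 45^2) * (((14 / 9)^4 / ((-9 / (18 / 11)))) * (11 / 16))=-2401000 / 27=-88925.93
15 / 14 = 1.07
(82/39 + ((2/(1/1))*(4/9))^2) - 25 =-23279/1053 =-22.11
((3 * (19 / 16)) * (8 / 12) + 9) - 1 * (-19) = 30.38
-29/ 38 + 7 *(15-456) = -117335/ 38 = -3087.76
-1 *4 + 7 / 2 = -1 / 2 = -0.50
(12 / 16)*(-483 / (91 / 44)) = -2277 / 13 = -175.15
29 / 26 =1.12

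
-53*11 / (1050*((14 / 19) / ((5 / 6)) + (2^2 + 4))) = -11077 / 177240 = -0.06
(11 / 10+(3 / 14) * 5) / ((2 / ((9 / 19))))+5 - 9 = -122 / 35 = -3.49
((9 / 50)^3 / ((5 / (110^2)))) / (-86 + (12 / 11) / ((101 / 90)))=-98000199 / 590412500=-0.17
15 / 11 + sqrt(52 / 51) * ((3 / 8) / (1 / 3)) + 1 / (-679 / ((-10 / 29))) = 3 * sqrt(663) / 68 + 295475 / 216601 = 2.50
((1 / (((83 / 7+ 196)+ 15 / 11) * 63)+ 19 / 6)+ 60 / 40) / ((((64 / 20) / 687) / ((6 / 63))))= 154948499 / 1623888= 95.42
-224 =-224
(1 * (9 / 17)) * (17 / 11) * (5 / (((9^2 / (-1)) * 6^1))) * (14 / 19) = -35 / 5643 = -0.01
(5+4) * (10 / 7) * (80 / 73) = 7200 / 511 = 14.09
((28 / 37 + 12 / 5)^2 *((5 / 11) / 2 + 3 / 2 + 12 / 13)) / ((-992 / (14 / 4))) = -14137837 / 151719425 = -0.09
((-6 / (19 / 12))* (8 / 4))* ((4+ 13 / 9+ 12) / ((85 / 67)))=-168304 / 1615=-104.21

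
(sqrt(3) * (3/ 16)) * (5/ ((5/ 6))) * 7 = 63 * sqrt(3)/ 8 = 13.64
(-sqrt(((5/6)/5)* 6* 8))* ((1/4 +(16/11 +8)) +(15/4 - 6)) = -164* sqrt(2)/11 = -21.08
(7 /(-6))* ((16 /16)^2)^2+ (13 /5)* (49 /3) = 413 /10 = 41.30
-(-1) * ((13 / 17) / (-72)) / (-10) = 0.00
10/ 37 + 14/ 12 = 319/ 222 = 1.44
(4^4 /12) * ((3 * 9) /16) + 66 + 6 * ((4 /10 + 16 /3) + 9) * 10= 986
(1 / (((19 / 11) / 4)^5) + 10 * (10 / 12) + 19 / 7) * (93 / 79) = 125168565832 / 1369282747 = 91.41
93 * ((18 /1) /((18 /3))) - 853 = -574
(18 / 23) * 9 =7.04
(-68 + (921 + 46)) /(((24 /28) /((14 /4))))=44051 /12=3670.92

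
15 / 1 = 15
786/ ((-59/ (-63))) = 49518/ 59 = 839.29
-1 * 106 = -106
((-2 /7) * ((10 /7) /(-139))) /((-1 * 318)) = -10 /1082949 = -0.00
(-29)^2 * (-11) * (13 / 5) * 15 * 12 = -4329468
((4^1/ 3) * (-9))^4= 20736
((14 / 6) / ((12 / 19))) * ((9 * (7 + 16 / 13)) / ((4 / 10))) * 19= 12999.47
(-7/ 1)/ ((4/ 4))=-7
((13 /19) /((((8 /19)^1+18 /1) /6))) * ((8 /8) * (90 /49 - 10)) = -624 /343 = -1.82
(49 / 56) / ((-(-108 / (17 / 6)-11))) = 119 / 6680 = 0.02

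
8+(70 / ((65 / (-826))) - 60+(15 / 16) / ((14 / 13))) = -2739225 / 2912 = -940.67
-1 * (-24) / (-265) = -24 / 265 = -0.09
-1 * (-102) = 102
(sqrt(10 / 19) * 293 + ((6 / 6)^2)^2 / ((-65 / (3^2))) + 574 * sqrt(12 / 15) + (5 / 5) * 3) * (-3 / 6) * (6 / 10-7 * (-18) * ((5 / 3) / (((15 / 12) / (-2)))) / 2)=77841 / 325 + 245241 * sqrt(190) / 190 + 480438 * sqrt(5) / 25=61002.84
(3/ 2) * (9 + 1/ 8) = 13.69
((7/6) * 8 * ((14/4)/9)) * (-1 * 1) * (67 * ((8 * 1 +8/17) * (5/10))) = -52528/51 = -1029.96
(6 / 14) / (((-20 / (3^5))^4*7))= 10460353203 / 7840000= 1334.23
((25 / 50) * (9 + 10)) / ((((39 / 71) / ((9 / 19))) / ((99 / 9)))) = 2343 / 26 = 90.12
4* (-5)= -20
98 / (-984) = -49 / 492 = -0.10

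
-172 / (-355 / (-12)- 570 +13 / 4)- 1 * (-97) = 313663 / 3223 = 97.32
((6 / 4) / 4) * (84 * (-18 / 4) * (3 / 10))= -42.52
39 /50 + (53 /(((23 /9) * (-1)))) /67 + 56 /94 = 3861103 /3621350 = 1.07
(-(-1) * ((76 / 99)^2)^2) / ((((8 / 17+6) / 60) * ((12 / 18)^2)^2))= 70894624 / 4348377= 16.30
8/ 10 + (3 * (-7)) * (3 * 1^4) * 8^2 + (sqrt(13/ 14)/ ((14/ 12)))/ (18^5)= -20156/ 5 + sqrt(182)/ 30862944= -4031.20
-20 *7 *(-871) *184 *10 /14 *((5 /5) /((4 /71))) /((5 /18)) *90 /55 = 1675778661.82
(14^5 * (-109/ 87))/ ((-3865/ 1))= 174.34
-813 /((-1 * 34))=813 /34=23.91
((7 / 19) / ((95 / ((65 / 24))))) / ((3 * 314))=91 / 8161488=0.00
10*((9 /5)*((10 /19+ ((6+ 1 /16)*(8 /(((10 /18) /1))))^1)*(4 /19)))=332.82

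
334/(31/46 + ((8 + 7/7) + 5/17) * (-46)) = -261188/333801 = -0.78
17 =17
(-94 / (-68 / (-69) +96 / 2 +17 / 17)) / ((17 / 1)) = -6486 / 58633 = -0.11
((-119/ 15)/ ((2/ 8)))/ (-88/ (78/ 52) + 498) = -238/ 3295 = -0.07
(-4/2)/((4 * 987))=-1/1974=-0.00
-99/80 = -1.24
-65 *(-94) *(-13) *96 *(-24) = 183006720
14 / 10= 7 / 5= 1.40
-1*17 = -17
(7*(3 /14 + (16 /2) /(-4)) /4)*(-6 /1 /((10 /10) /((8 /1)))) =150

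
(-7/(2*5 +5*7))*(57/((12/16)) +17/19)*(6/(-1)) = 6818/95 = 71.77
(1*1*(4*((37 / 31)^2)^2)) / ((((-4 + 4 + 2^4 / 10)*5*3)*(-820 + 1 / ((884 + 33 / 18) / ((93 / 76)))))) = -189262148585 / 458847126483123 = -0.00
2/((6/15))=5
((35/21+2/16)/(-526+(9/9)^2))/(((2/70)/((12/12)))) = -43/360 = -0.12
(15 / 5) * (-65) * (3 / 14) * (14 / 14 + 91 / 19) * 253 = -8140275 / 133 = -61205.08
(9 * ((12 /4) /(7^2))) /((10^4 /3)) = 81 /490000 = 0.00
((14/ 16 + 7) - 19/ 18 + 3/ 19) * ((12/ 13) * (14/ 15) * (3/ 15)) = 1.20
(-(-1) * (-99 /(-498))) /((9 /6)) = 11 /83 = 0.13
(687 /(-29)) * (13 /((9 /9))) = -8931 /29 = -307.97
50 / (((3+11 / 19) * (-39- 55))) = -475 / 3196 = -0.15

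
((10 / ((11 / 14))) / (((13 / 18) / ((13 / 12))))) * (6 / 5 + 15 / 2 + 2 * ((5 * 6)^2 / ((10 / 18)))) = 62020.64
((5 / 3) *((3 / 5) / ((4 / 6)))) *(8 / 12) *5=5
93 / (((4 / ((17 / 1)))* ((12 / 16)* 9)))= 527 / 9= 58.56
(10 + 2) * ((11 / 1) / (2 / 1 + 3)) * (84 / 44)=50.40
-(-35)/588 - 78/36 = -59/28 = -2.11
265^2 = 70225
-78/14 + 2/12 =-227/42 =-5.40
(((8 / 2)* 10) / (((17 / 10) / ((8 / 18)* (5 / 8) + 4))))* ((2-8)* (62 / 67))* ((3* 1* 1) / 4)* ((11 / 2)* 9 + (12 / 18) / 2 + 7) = -23821.10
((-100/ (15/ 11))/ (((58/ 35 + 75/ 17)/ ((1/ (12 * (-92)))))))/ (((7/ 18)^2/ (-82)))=-3450150/ 581371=-5.93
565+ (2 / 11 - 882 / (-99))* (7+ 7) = 7615 / 11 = 692.27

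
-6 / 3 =-2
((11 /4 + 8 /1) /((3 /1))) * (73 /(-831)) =-3139 /9972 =-0.31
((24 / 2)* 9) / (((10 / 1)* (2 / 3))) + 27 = 43.20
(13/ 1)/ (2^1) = 13/ 2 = 6.50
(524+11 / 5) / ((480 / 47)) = 51.52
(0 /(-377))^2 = 0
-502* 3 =-1506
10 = 10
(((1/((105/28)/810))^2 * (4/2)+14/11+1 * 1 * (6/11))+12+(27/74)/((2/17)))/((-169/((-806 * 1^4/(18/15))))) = 23550619555/63492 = 370922.63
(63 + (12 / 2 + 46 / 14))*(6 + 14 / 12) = 10879 / 21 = 518.05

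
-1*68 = -68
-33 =-33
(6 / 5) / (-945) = -2 / 1575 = -0.00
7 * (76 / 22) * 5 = 1330 / 11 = 120.91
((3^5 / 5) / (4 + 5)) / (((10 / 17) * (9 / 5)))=51 / 10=5.10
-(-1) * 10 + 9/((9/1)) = 11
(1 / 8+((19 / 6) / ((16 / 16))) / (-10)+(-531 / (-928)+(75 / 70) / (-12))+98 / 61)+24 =153932399 / 5943840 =25.90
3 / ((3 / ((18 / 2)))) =9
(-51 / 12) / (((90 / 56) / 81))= -1071 / 5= -214.20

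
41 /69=0.59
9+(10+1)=20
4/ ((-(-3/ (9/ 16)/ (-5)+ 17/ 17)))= -60/ 31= -1.94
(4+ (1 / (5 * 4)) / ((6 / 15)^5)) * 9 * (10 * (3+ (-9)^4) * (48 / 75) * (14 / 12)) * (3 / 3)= 39182157 / 10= 3918215.70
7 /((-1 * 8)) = -7 /8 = -0.88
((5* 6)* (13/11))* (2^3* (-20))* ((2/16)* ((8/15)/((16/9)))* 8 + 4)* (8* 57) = -122353920/11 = -11123083.64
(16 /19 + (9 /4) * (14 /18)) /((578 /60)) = 2955 /10982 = 0.27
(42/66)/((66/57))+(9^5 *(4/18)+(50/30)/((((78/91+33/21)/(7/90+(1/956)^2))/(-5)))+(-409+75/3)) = 646583657096513/50759091504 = 12738.28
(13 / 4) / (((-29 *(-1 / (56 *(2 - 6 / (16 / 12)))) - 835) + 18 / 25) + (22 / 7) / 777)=-135975 / 34913489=-0.00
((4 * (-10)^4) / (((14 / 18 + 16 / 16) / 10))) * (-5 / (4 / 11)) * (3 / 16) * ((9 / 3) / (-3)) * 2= 4640625 / 4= 1160156.25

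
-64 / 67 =-0.96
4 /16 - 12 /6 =-7 /4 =-1.75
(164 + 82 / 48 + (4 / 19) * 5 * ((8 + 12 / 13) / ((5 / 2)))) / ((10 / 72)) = 3013773 / 2470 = 1220.15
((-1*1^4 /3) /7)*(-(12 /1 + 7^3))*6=710 /7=101.43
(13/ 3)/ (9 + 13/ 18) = 78/ 175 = 0.45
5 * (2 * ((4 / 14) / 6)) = 10 / 21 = 0.48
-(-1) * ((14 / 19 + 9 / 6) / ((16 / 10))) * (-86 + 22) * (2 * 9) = -30600 / 19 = -1610.53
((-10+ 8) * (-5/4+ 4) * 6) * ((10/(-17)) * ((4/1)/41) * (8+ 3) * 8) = 116160/697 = 166.66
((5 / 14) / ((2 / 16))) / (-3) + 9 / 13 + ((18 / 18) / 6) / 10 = -443 / 1820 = -0.24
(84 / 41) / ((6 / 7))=98 / 41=2.39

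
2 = 2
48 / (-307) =-48 / 307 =-0.16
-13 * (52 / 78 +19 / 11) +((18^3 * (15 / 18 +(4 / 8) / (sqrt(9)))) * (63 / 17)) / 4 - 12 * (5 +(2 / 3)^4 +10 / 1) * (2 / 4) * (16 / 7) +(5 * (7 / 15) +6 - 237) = 174416479 / 35343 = 4934.97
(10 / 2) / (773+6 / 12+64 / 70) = 350 / 54209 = 0.01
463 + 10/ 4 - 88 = 755/ 2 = 377.50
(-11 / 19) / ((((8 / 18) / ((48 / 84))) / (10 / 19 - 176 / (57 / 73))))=422994 / 2527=167.39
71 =71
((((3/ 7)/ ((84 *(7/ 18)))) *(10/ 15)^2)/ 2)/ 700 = 1/ 240100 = 0.00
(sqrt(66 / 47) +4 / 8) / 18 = 1 / 36 +sqrt(3102) / 846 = 0.09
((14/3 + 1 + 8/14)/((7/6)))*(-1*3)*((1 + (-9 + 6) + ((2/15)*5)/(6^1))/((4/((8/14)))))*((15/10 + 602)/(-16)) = -2687989/16464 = -163.26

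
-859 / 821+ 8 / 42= -14755 / 17241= -0.86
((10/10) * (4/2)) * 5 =10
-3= -3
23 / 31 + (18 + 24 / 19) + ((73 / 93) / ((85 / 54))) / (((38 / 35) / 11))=250900 / 10013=25.06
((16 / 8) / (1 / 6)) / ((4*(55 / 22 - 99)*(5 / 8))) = -48 / 965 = -0.05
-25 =-25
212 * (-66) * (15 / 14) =-104940 / 7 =-14991.43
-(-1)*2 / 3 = 2 / 3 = 0.67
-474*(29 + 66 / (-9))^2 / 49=-667550 / 147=-4541.16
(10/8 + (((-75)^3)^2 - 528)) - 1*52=711914060185/4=177978515046.25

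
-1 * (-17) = 17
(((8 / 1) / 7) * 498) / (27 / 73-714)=-96944 / 121555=-0.80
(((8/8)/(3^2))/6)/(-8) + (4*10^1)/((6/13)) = 37439/432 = 86.66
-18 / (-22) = 9 / 11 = 0.82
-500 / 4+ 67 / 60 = -7433 / 60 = -123.88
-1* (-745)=745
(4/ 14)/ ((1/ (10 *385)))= 1100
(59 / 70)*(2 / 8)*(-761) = -44899 / 280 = -160.35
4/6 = 2/3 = 0.67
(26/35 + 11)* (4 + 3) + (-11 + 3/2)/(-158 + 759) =493927/6010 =82.18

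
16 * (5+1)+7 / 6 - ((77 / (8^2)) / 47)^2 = 2637492869 / 27144192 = 97.17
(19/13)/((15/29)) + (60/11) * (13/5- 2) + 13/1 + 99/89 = 3858329/190905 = 20.21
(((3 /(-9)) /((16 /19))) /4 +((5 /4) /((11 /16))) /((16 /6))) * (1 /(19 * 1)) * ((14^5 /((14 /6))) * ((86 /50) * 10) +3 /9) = 73205074763 /601920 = 121619.28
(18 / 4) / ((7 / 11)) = 99 / 14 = 7.07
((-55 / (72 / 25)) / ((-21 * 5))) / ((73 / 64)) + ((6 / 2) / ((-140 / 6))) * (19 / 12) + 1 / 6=0.12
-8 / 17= -0.47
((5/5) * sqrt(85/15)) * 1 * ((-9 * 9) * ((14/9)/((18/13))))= -91 * sqrt(51)/3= -216.62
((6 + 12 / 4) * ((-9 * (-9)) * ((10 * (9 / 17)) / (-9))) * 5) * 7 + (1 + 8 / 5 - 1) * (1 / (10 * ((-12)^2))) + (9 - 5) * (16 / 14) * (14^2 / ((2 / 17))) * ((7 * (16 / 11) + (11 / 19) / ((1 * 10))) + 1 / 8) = 204425223433 / 3197700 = 63928.83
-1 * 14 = -14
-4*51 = -204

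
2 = 2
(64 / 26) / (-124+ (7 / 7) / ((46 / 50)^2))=-16928 / 844623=-0.02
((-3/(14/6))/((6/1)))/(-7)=3/98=0.03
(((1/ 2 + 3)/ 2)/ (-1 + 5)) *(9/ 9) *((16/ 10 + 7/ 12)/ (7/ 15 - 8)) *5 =-4585/ 7232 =-0.63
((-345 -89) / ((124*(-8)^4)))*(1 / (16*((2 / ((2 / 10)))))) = -7 / 1310720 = -0.00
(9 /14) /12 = 3 /56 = 0.05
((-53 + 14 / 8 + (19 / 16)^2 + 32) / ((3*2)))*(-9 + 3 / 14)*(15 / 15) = 187247 / 7168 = 26.12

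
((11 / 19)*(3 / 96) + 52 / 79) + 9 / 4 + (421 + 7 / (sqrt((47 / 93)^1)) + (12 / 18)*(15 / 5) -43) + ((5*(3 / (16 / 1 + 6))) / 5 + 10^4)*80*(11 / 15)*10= 7*sqrt(4371) / 47 + 845429905831 / 144096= 5867139.44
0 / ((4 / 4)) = 0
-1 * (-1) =1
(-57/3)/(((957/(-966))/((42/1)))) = 256956/319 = 805.50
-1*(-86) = 86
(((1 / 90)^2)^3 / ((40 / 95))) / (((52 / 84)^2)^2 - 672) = -0.00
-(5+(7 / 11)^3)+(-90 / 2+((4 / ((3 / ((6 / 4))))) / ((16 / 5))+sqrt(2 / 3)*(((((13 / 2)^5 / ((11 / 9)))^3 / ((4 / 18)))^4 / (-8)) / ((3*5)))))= -1413314387221070078088290088236771193473266045953037716291516058331952772760718249*sqrt(6) / 2315751402361599794041425693245440-528489 / 10648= -1494935549340686755517406000000000000000000000000.00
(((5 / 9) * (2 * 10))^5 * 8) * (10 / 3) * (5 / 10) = 400000000000 / 177147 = 2258011.71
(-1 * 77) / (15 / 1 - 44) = 77 / 29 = 2.66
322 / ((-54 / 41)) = -6601 / 27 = -244.48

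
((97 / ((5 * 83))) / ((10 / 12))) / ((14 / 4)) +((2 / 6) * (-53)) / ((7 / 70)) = -7694758 / 43575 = -176.59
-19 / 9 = -2.11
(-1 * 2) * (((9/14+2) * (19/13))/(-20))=703/1820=0.39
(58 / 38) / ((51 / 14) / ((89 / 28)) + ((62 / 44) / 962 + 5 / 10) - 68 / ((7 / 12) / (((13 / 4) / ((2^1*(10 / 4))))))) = -1911849940 / 92846950723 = -0.02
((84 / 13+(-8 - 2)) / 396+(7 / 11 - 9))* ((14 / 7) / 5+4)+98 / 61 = -1257281 / 35685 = -35.23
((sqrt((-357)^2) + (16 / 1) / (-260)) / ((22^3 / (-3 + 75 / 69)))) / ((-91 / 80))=0.06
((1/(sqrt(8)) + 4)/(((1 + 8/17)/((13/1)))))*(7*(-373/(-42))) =82433*sqrt(2)/600 + 164866/75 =2392.51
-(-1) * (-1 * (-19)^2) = -361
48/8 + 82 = 88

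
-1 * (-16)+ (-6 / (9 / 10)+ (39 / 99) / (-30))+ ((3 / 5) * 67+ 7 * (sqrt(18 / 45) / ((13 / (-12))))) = 9805 / 198- 84 * sqrt(10) / 65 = 45.43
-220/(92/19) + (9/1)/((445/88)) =-446809/10235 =-43.66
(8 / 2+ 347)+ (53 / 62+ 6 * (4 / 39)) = 284091 / 806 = 352.47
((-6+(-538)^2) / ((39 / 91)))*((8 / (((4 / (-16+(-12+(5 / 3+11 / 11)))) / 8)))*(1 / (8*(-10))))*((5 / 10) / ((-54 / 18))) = -570300.06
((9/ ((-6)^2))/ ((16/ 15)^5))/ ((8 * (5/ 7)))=1063125/ 33554432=0.03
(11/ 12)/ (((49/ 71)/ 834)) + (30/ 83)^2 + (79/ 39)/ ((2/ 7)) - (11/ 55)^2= 366946411646/ 329121975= 1114.93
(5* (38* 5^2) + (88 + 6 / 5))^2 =585446416 / 25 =23417856.64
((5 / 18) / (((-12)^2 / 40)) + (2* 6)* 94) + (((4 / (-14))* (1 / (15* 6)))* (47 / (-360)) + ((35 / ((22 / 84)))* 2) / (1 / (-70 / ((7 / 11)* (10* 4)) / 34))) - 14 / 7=2129177849 / 1927800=1104.46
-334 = -334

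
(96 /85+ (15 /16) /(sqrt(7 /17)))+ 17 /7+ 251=256.02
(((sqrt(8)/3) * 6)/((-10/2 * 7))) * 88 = -352 * sqrt(2)/35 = -14.22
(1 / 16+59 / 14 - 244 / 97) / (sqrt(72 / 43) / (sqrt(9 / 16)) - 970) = -0.00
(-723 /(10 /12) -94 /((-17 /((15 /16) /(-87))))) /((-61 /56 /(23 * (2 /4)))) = 9160.21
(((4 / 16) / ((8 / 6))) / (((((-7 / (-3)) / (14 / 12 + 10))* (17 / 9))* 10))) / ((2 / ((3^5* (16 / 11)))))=439587 / 52360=8.40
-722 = -722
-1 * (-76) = 76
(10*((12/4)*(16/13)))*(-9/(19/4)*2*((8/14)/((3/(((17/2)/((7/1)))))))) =-391680/12103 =-32.36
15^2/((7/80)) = 18000/7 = 2571.43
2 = 2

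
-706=-706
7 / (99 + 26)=7 / 125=0.06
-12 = -12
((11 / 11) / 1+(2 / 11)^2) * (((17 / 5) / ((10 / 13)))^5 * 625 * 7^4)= 1265766299207501 / 484000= 2615219626.46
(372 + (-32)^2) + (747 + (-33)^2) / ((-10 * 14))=48401 / 35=1382.89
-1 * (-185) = 185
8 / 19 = 0.42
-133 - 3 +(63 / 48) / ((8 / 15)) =-17093 / 128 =-133.54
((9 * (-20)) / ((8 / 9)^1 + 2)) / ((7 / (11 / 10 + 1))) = -243 / 13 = -18.69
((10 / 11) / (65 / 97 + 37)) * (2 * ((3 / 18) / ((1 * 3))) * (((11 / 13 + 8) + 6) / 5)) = 18721 / 2351349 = 0.01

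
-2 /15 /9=-2 /135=-0.01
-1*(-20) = 20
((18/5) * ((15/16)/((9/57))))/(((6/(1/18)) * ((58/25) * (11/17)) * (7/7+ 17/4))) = 8075/321552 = 0.03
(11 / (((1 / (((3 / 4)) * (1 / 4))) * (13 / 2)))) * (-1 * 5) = -165 / 104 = -1.59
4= 4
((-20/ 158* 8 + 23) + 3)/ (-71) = -1974/ 5609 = -0.35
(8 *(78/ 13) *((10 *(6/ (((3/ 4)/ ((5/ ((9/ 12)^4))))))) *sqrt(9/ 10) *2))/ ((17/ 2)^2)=1310720 *sqrt(10)/ 2601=1593.56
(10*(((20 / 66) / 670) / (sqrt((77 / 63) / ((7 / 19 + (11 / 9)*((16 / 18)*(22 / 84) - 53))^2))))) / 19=20724500*sqrt(11) / 4978192527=0.01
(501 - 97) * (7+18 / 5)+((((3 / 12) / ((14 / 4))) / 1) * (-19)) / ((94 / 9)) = 28177337 / 6580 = 4282.27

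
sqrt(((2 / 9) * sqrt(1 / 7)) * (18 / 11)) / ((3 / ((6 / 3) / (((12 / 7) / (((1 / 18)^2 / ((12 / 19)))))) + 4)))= 8495 * sqrt(11) * 7^(3 / 4) / 244944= 0.50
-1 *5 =-5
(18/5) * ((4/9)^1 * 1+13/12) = 11/2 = 5.50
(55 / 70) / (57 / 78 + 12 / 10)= 715 / 1757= 0.41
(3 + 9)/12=1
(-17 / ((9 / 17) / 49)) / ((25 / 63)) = -99127 / 25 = -3965.08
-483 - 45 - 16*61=-1504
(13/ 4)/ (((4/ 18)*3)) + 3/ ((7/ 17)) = 681/ 56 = 12.16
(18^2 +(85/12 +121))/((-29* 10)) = -1085/696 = -1.56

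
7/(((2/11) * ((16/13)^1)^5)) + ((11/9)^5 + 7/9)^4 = 4196393922951588562208597273/25496472432792156348874752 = 164.59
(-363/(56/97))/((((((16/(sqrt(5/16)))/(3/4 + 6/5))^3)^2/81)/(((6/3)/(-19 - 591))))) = 10035777412054251/600949075277250560000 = 0.00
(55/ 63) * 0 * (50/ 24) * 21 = 0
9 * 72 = 648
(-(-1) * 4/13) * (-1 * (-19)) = 76/13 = 5.85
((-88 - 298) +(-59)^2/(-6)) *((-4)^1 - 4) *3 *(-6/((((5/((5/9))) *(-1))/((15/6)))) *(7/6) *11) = 4463690/9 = 495965.56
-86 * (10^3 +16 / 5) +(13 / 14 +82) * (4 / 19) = -57361398 / 665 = -86257.74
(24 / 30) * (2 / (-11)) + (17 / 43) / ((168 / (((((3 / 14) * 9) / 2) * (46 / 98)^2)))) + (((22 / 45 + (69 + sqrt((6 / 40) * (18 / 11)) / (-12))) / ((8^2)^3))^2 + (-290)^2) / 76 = 20837390610719044756172842501 / 18832926994748371736985600-3127 * sqrt(330) / 51704534296166400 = 1106.43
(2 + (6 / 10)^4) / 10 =1331 / 6250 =0.21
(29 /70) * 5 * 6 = 87 /7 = 12.43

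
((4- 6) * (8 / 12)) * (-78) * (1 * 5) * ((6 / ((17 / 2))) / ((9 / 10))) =20800 / 51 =407.84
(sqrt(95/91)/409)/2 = sqrt(8645)/74438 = 0.00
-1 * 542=-542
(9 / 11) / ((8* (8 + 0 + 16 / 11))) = 9 / 832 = 0.01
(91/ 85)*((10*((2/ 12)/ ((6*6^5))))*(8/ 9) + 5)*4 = 14329315/ 669222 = 21.41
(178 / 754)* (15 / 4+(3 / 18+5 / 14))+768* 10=7681.01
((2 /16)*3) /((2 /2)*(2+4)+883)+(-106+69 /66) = -8210771 /78232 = -104.95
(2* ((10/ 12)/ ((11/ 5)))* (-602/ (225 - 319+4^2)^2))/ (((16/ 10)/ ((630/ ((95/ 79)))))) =-20806625/ 847704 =-24.54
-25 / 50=-1 / 2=-0.50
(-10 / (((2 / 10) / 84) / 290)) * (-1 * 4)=4872000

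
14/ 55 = 0.25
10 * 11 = 110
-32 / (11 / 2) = -64 / 11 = -5.82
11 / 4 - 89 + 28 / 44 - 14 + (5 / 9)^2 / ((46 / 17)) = -8156179 / 81972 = -99.50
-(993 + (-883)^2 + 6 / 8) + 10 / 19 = -59331849 / 76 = -780682.22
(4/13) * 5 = 20/13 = 1.54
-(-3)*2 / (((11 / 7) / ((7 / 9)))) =98 / 33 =2.97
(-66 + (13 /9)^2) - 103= -13520 /81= -166.91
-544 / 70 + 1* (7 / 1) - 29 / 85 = -662 / 595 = -1.11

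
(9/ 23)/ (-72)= -1/ 184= -0.01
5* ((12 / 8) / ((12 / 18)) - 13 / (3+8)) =235 / 44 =5.34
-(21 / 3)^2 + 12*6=23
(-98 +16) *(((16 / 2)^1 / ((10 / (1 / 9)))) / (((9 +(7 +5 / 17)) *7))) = -5576 / 87255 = -0.06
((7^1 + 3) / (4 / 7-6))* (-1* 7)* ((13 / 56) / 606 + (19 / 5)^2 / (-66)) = -14267687 / 5066160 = -2.82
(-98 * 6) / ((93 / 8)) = -1568 / 31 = -50.58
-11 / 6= -1.83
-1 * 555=-555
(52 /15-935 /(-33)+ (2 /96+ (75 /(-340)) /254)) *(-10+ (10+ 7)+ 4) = 181366163 /518160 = 350.02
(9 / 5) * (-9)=-81 / 5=-16.20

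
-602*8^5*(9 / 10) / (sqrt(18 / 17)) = -14794752*sqrt(34) / 5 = -17253497.44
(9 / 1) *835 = 7515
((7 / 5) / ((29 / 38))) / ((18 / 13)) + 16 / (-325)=108209 / 84825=1.28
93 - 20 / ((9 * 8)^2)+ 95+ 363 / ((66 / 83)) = 835267 / 1296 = 644.50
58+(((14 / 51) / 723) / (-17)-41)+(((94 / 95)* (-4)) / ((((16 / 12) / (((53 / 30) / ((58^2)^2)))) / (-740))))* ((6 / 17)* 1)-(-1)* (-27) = -842361871655987 / 84237018570990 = -10.00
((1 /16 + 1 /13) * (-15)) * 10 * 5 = -10875 /104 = -104.57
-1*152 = -152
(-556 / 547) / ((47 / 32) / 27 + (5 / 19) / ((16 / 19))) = -480384 / 173399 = -2.77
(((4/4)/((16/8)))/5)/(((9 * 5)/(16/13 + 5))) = 9/650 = 0.01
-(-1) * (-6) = -6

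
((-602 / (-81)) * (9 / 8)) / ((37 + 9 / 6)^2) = 43 / 7623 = 0.01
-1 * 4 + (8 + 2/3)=14/3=4.67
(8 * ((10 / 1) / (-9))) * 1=-80 / 9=-8.89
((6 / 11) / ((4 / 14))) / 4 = 21 / 44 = 0.48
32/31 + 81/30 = 1157/310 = 3.73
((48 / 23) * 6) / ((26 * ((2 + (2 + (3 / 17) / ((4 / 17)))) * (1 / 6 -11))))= -0.01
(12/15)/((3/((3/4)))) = 1/5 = 0.20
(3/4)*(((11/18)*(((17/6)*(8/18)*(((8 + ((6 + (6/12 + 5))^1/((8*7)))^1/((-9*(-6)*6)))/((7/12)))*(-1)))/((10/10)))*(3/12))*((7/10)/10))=-54291149/391910400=-0.14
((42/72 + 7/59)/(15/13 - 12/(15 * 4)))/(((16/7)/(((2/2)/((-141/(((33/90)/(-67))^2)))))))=-5472467/80017716395520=-0.00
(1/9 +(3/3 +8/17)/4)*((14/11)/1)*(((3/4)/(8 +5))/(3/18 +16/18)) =0.03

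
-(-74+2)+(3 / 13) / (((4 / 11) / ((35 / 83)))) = 311907 / 4316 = 72.27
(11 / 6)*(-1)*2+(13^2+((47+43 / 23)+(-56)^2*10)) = 2178620 / 69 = 31574.20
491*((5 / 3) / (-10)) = -491 / 6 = -81.83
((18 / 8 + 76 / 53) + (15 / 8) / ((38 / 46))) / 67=47963 / 539752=0.09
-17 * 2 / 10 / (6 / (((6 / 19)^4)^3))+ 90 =995991707412222498 / 11066574595330805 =90.00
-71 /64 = -1.11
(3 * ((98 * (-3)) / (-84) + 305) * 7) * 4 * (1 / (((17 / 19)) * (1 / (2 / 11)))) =984732 / 187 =5265.95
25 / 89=0.28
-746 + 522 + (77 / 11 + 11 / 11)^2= -160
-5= -5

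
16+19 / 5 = 99 / 5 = 19.80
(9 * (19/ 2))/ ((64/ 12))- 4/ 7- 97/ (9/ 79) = -1685345/ 2016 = -835.98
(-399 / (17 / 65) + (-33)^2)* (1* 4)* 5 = -148440 / 17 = -8731.76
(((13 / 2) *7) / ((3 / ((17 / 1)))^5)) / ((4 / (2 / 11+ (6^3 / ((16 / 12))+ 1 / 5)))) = 384649200299 / 35640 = 10792626.27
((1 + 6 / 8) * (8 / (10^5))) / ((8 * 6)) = 7 / 2400000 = 0.00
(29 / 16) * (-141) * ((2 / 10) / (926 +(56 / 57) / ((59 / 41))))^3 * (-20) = 0.00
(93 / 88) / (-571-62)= -31 / 18568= -0.00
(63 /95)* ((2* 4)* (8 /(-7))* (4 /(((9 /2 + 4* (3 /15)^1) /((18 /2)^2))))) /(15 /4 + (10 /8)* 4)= -1492992 /35245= -42.36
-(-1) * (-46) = -46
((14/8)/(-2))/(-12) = 7/96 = 0.07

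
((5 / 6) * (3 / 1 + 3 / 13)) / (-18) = -35 / 234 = -0.15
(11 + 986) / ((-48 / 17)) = -353.10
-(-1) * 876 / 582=146 / 97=1.51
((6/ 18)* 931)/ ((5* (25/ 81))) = 25137/ 125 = 201.10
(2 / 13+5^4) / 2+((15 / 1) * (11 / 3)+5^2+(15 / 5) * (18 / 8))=20765 / 52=399.33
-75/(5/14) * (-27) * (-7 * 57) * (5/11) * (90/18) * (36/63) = -32319000/11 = -2938090.91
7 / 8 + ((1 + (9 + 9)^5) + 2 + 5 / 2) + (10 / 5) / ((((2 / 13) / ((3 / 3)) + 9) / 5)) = 1798875845 / 952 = 1889575.47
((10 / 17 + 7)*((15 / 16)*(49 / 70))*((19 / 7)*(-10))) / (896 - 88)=-0.17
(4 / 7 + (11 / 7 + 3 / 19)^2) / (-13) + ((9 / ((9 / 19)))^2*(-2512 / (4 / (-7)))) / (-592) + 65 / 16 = -364415895043 / 136134544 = -2676.88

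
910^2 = 828100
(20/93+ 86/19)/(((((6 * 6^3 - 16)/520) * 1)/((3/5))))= 54457/47120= 1.16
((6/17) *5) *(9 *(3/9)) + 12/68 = 93/17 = 5.47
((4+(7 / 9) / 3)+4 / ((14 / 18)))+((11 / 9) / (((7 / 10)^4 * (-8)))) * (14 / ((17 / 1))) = 1397741 / 157437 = 8.88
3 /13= 0.23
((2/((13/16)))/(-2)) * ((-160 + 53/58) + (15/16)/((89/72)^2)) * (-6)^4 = 58064936832/229709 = 252776.06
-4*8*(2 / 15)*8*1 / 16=-32 / 15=-2.13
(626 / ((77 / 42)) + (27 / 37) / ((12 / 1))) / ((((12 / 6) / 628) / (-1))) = -87289959 / 814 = -107235.82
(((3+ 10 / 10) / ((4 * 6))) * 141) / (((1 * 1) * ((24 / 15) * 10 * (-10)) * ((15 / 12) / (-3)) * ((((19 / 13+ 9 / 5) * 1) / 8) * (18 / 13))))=7943 / 12720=0.62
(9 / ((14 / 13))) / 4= 117 / 56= 2.09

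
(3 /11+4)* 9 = 423 /11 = 38.45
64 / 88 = 8 / 11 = 0.73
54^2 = 2916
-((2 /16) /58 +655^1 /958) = -152439 /222256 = -0.69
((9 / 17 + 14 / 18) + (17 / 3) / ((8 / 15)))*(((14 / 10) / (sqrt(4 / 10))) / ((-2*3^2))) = -20447*sqrt(10) / 44064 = -1.47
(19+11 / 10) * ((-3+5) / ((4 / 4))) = 201 / 5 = 40.20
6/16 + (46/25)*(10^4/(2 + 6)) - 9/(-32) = 73621/32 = 2300.66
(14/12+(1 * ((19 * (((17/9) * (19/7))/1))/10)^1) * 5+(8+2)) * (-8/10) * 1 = -47.90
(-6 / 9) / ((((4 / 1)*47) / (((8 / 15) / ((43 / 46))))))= -184 / 90945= -0.00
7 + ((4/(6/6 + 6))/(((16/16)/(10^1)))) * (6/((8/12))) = 409/7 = 58.43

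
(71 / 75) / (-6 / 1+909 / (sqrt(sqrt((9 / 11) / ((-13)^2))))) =568 / 391732778050875+28684 *11^(1 / 4) *sqrt(39) / 391732778050875+18831046 *sqrt(11) / 130577592683625+950967823 *11^(3 / 4) *sqrt(39) / 130577592683625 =0.00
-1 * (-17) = 17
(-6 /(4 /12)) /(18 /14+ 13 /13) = -63 /8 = -7.88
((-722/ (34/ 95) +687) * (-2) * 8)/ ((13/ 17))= 27835.08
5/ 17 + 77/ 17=82/ 17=4.82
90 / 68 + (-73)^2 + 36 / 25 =4531999 / 850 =5331.76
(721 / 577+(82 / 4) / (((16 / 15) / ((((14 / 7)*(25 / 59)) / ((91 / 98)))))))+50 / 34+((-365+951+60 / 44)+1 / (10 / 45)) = 612.12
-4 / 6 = -0.67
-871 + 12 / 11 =-9569 / 11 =-869.91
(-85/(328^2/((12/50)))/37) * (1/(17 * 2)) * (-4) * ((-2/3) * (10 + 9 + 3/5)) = -49/6219700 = -0.00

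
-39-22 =-61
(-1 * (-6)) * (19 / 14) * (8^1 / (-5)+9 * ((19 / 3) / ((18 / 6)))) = 4959 / 35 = 141.69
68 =68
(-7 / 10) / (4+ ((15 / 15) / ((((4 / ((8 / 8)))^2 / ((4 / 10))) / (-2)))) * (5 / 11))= -22 / 125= -0.18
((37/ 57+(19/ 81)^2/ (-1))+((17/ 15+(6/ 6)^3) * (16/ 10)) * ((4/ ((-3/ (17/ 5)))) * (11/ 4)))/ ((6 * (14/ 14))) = -6.99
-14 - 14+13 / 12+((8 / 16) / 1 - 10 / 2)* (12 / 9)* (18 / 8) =-485 / 12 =-40.42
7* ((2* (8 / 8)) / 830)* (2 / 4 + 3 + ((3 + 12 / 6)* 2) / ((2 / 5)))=0.48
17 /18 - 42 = -739 /18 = -41.06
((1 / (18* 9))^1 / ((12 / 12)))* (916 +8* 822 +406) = 3949 / 81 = 48.75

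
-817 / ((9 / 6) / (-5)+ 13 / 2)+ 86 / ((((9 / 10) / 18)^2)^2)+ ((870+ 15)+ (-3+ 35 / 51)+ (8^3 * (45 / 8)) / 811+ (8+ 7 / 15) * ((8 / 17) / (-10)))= 441097875378172 / 32054775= 13760754.06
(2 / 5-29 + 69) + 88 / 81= 16802 / 405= 41.49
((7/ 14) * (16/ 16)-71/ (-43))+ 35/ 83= 18365/ 7138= 2.57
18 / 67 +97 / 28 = 7003 / 1876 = 3.73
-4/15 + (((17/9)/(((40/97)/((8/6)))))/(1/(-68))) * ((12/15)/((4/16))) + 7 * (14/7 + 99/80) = -14111021/10800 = -1306.58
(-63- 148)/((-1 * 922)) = 211/922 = 0.23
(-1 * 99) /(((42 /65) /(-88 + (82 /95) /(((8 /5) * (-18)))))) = 86103875 /6384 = 13487.45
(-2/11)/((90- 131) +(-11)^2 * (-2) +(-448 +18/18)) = 1/4015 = 0.00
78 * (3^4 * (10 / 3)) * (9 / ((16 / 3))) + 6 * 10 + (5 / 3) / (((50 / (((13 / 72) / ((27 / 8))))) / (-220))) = 103804811 / 2916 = 35598.36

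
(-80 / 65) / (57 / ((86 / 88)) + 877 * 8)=-172 / 988637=-0.00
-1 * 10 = -10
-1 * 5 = -5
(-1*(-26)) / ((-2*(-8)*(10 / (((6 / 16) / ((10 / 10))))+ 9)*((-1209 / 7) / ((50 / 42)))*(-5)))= 5 / 79608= 0.00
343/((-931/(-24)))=168/19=8.84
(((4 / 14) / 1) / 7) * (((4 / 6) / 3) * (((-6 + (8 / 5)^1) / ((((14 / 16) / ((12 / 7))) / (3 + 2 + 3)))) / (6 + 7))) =-22528 / 468195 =-0.05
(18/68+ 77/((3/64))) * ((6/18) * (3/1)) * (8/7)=670316/357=1877.64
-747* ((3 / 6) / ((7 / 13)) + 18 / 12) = -1814.14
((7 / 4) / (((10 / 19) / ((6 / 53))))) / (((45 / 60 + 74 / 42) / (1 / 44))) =8379 / 2460260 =0.00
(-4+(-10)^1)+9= -5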